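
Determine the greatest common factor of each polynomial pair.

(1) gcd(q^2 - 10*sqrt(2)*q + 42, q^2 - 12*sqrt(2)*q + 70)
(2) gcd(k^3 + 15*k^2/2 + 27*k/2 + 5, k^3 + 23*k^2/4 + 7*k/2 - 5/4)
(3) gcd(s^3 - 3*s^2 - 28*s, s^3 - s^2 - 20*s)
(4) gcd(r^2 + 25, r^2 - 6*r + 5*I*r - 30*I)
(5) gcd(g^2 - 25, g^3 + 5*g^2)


(1) = gcd((q - 7*sqrt(2))*(q - 3*sqrt(2)), (q - 7*sqrt(2))*(q - 5*sqrt(2))) = q - 7*sqrt(2)
(2) = gcd((k + 1/2)*(k + 2)*(k + 5), (k - 1/4)*(k + 1)*(k + 5)) = k + 5
(3) = gcd(s*(s - 7)*(s + 4), s*(s - 5)*(s + 4)) = s^2 + 4*s
(4) = gcd((r - 5*I)*(r + 5*I), (r - 6)*(r + 5*I)) = r + 5*I
(5) = g + 5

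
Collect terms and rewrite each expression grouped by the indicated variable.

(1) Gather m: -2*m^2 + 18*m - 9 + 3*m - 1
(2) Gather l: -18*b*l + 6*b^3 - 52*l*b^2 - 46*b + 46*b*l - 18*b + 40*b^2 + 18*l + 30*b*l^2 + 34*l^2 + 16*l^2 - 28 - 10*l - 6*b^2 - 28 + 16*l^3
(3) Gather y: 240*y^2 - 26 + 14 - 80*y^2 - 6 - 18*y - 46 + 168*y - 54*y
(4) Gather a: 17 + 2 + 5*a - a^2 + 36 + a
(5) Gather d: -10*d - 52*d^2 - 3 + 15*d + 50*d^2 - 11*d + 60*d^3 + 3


(1) = -2*m^2 + 21*m - 10
(2) = 6*b^3 + 34*b^2 - 64*b + 16*l^3 + l^2*(30*b + 50) + l*(-52*b^2 + 28*b + 8) - 56
(3) = 160*y^2 + 96*y - 64
(4) = -a^2 + 6*a + 55
(5) = 60*d^3 - 2*d^2 - 6*d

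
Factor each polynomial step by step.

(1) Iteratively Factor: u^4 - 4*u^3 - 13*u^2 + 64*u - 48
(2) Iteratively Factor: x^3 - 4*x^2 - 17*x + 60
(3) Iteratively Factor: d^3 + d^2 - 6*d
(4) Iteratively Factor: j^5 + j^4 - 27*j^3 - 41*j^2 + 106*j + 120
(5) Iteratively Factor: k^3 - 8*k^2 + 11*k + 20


(1) = (u - 4)*(u^3 - 13*u + 12) = (u - 4)*(u - 1)*(u^2 + u - 12) = (u - 4)*(u - 3)*(u - 1)*(u + 4)
(2) = (x - 5)*(x^2 + x - 12) = (x - 5)*(x - 3)*(x + 4)
(3) = (d - 2)*(d^2 + 3*d) = (d - 2)*(d + 3)*(d)
(4) = (j + 3)*(j^4 - 2*j^3 - 21*j^2 + 22*j + 40) = (j - 5)*(j + 3)*(j^3 + 3*j^2 - 6*j - 8) = (j - 5)*(j + 1)*(j + 3)*(j^2 + 2*j - 8) = (j - 5)*(j - 2)*(j + 1)*(j + 3)*(j + 4)
(5) = (k - 5)*(k^2 - 3*k - 4) = (k - 5)*(k - 4)*(k + 1)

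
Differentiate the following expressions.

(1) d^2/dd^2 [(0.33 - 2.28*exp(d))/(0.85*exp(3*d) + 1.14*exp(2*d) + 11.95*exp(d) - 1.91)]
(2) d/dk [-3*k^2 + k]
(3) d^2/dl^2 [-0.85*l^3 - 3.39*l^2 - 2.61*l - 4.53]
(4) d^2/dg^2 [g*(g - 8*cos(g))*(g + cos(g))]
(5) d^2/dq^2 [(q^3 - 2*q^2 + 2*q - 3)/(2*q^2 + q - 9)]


(1) = (-6.5892*exp(6*d) - 4.482135*exp(5*d) + 93.190782*exp(4*d) - 8.640678*exp(3*d) - 11.478267*exp(2*d) - 2.040867*exp(d) - 0.785583)*exp(d)/(0.614125*exp(9*d) + 2.47095*exp(8*d) + 29.215605*exp(7*d) + 66.818919*exp(6*d) + 399.632295*exp(5*d) + 364.532892*exp(4*d) + 1559.67295*exp(3*d) - 805.781823*exp(2*d) + 130.784385*exp(d) - 6.967871)
(2) = 1 - 6*k
(3) = -5.1*l - 6.78
(4) = 7*g^2*cos(g) + 28*g*sin(g) + 16*g*cos(2*g) + 6*g + 16*sin(2*g) - 14*cos(g)
(5) = 2*(31*q^3 - 171*q^2 + 333*q - 201)/(8*q^6 + 12*q^5 - 102*q^4 - 107*q^3 + 459*q^2 + 243*q - 729)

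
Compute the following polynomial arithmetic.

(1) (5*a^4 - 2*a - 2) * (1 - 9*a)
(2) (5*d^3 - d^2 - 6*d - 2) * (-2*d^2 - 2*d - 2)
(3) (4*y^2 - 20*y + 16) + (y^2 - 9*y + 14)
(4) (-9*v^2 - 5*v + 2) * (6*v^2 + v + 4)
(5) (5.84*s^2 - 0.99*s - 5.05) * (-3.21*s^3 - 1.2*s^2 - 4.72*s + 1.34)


(1) = -45*a^5 + 5*a^4 + 18*a^2 + 16*a - 2
(2) = -10*d^5 - 8*d^4 + 4*d^3 + 18*d^2 + 16*d + 4
(3) = 5*y^2 - 29*y + 30
(4) = -54*v^4 - 39*v^3 - 29*v^2 - 18*v + 8
(5) = -18.7464*s^5 - 3.8301*s^4 - 10.1663*s^3 + 18.5584*s^2 + 22.5094*s - 6.767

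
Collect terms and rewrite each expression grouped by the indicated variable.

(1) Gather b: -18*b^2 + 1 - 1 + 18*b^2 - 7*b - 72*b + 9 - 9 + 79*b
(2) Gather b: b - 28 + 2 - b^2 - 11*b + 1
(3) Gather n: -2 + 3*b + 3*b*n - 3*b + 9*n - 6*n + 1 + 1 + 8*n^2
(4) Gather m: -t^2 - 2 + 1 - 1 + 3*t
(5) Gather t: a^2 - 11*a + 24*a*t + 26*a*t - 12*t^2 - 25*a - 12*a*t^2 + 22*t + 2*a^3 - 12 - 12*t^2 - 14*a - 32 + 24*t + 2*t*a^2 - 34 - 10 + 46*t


(1) = 0
(2) = -b^2 - 10*b - 25
(3) = 8*n^2 + n*(3*b + 3)
(4) = -t^2 + 3*t - 2
(5) = 2*a^3 + a^2 - 50*a + t^2*(-12*a - 24) + t*(2*a^2 + 50*a + 92) - 88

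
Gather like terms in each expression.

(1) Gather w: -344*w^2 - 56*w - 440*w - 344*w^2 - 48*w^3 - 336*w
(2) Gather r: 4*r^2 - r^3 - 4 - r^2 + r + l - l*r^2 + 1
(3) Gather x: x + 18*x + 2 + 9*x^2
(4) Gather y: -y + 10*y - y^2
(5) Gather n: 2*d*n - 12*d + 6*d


(1) = -48*w^3 - 688*w^2 - 832*w
(2) = l - r^3 + r^2*(3 - l) + r - 3
(3) = 9*x^2 + 19*x + 2
(4) = -y^2 + 9*y
(5) = 2*d*n - 6*d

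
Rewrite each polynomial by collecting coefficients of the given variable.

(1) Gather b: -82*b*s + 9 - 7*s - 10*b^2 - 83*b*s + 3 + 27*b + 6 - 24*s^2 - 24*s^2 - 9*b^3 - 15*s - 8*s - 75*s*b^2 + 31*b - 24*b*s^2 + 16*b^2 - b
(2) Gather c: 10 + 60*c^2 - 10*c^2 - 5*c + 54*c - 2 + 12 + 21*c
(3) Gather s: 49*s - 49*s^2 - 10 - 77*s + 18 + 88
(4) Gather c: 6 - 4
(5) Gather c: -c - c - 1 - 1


(1) = -9*b^3 + b^2*(6 - 75*s) + b*(-24*s^2 - 165*s + 57) - 48*s^2 - 30*s + 18
(2) = 50*c^2 + 70*c + 20
(3) = -49*s^2 - 28*s + 96
(4) = 2
(5) = -2*c - 2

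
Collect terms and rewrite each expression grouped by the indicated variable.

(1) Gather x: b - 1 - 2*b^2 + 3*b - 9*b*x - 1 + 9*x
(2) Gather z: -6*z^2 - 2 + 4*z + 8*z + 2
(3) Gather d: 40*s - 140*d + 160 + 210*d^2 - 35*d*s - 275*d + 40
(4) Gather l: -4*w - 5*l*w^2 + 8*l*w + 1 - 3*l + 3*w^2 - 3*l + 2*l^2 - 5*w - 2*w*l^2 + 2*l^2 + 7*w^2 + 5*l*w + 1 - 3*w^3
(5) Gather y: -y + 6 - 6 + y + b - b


(1) = -2*b^2 + 4*b + x*(9 - 9*b) - 2
(2) = -6*z^2 + 12*z
(3) = 210*d^2 + d*(-35*s - 415) + 40*s + 200
(4) = l^2*(4 - 2*w) + l*(-5*w^2 + 13*w - 6) - 3*w^3 + 10*w^2 - 9*w + 2
(5) = 0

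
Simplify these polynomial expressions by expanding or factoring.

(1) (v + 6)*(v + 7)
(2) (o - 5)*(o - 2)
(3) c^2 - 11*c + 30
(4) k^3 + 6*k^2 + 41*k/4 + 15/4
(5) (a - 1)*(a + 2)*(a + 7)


(1) = v^2 + 13*v + 42
(2) = o^2 - 7*o + 10
(3) = (c - 6)*(c - 5)
(4) = (k + 1/2)*(k + 5/2)*(k + 3)
(5) = a^3 + 8*a^2 + 5*a - 14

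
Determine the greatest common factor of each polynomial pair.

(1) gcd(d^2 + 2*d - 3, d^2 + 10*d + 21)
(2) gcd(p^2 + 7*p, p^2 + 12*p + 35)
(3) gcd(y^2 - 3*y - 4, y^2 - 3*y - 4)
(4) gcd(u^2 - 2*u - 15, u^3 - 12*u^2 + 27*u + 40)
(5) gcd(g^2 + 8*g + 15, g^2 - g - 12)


(1) = gcd((d - 1)*(d + 3), (d + 3)*(d + 7)) = d + 3
(2) = p + 7
(3) = y^2 - 3*y - 4
(4) = gcd((u - 5)*(u + 3), (u - 8)*(u - 5)*(u + 1)) = u - 5
(5) = g + 3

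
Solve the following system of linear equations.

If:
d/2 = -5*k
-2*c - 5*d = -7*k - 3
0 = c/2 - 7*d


Then:
c = 420/337
d = 30/337
k = -3/337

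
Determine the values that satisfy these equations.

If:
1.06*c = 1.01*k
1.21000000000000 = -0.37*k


Then:
c = -3.12
k = -3.27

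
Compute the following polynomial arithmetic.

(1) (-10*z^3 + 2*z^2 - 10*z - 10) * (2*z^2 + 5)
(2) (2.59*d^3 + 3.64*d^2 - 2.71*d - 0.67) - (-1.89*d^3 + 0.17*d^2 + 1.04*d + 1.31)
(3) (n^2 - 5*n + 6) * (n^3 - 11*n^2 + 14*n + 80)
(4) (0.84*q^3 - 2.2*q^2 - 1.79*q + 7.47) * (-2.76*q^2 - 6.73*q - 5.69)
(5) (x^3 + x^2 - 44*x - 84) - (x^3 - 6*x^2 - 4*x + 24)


(1) = -20*z^5 + 4*z^4 - 70*z^3 - 10*z^2 - 50*z - 50
(2) = 4.48*d^3 + 3.47*d^2 - 3.75*d - 1.98
(3) = n^5 - 16*n^4 + 75*n^3 - 56*n^2 - 316*n + 480
(4) = -2.3184*q^5 + 0.4188*q^4 + 14.9668*q^3 + 3.9475*q^2 - 40.088*q - 42.5043
(5) = 7*x^2 - 40*x - 108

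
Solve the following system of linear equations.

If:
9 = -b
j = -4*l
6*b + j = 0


Then:
b = -9
j = 54
l = -27/2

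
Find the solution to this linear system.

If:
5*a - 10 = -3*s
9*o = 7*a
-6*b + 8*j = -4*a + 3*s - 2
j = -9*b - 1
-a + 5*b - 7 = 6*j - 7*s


Then:
a = 798/457
b = -5/1371
j = -442/457
o = 1862/1371
s = 580/1371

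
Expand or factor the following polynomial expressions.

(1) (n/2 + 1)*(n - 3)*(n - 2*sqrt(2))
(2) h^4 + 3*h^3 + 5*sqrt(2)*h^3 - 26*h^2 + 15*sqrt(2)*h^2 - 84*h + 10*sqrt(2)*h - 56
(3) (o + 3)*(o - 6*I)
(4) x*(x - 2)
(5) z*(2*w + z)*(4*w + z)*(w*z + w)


(1) = n^3/2 - sqrt(2)*n^2 - n^2/2 - 3*n + sqrt(2)*n + 6*sqrt(2)
(2) = (h - 2*sqrt(2))*(h + 7*sqrt(2))*(sqrt(2)*h/2 + sqrt(2))*(sqrt(2)*h + sqrt(2))
(3) = o^2 + 3*o - 6*I*o - 18*I
(4) = x^2 - 2*x
(5) = 8*w^3*z^2 + 8*w^3*z + 6*w^2*z^3 + 6*w^2*z^2 + w*z^4 + w*z^3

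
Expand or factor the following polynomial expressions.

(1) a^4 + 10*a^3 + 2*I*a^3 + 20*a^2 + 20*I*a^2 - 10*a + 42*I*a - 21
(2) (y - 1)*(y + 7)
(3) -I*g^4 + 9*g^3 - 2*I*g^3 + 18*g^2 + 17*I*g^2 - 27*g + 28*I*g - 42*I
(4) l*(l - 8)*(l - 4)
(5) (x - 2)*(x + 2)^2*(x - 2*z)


(1) = (a + 3)*(a + 7)*(a + I)^2
(2) = y^2 + 6*y - 7
(3) = (g + 3)*(g + 2*I)*(g + 7*I)*(-I*g + I)
(4) = l^3 - 12*l^2 + 32*l
(5) = x^4 - 2*x^3*z + 2*x^3 - 4*x^2*z - 4*x^2 + 8*x*z - 8*x + 16*z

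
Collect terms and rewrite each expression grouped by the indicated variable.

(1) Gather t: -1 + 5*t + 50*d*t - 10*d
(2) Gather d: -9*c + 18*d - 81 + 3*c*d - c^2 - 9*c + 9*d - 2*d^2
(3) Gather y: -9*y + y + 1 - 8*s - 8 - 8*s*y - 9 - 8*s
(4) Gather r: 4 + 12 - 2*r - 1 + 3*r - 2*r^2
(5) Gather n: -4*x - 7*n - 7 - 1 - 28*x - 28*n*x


(1) = -10*d + t*(50*d + 5) - 1
(2) = -c^2 - 18*c - 2*d^2 + d*(3*c + 27) - 81
(3) = -16*s + y*(-8*s - 8) - 16
(4) = -2*r^2 + r + 15
(5) = n*(-28*x - 7) - 32*x - 8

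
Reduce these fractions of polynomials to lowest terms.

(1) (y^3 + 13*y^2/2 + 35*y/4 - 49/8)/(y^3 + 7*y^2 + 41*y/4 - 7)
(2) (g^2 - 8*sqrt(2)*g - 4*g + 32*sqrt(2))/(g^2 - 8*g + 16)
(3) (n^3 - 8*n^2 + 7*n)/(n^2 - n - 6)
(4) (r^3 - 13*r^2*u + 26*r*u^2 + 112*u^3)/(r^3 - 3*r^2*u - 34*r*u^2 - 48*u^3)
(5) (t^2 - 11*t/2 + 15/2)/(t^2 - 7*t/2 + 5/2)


(1) = (2*y + 7)/(2*y + 8)
(2) = (g - 8*sqrt(2))/(g - 4)
(3) = (n^3 - 8*n^2 + 7*n)/(n^2 - n - 6)
(4) = (r - 7*u)/(r + 3*u)
(5) = (t - 3)/(t - 1)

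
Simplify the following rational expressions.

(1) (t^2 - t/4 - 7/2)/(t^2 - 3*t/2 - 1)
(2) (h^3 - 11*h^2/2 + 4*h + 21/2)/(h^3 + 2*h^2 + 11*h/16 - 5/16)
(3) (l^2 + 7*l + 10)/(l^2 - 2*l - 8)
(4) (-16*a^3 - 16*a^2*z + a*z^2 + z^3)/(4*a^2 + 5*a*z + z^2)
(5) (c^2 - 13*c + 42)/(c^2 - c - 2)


(1) = (4*t + 7)/(4*t + 2)
(2) = (16*h^2 - 104*h + 168)/(16*h^2 + 16*h - 5)
(3) = (l + 5)/(l - 4)
(4) = -4*a + z
(5) = (c^2 - 13*c + 42)/(c^2 - c - 2)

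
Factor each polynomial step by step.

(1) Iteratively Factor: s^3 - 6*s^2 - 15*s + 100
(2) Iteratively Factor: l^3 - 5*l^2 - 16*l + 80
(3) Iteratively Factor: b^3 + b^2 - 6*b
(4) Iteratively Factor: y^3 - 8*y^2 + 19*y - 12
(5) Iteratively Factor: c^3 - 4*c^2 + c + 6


(1) = (s - 5)*(s^2 - s - 20) = (s - 5)^2*(s + 4)
(2) = (l - 5)*(l^2 - 16) = (l - 5)*(l + 4)*(l - 4)
(3) = (b)*(b^2 + b - 6) = b*(b + 3)*(b - 2)
(4) = (y - 4)*(y^2 - 4*y + 3) = (y - 4)*(y - 3)*(y - 1)
(5) = (c - 2)*(c^2 - 2*c - 3) = (c - 3)*(c - 2)*(c + 1)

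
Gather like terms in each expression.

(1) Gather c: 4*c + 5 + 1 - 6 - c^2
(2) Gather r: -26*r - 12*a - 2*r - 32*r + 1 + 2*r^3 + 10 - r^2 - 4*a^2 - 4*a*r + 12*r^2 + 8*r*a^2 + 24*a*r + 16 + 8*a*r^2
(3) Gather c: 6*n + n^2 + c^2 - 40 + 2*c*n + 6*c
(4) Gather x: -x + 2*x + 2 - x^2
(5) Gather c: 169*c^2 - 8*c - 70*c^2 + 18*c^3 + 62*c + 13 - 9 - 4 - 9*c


(1) = -c^2 + 4*c
(2) = -4*a^2 - 12*a + 2*r^3 + r^2*(8*a + 11) + r*(8*a^2 + 20*a - 60) + 27
(3) = c^2 + c*(2*n + 6) + n^2 + 6*n - 40
(4) = -x^2 + x + 2
(5) = 18*c^3 + 99*c^2 + 45*c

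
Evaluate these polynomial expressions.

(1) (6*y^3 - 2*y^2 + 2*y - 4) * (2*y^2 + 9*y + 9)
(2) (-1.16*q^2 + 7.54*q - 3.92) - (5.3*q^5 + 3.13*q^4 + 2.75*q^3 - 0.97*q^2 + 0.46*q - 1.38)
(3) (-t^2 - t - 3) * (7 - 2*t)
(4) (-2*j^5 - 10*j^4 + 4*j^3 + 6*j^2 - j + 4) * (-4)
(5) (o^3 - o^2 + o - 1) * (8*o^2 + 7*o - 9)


(1) = 12*y^5 + 50*y^4 + 40*y^3 - 8*y^2 - 18*y - 36
(2) = -5.3*q^5 - 3.13*q^4 - 2.75*q^3 - 0.19*q^2 + 7.08*q - 2.54
(3) = 2*t^3 - 5*t^2 - t - 21
(4) = 8*j^5 + 40*j^4 - 16*j^3 - 24*j^2 + 4*j - 16
(5) = 8*o^5 - o^4 - 8*o^3 + 8*o^2 - 16*o + 9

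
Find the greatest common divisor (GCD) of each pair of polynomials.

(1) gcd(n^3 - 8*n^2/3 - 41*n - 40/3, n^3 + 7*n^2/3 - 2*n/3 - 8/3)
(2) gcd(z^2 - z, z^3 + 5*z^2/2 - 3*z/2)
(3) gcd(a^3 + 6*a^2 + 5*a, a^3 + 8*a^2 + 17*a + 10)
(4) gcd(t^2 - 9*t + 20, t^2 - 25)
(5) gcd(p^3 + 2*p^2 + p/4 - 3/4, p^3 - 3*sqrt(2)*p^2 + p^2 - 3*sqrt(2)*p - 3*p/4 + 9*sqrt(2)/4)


(1) = 1
(2) = gcd(z*(z - 1), z*(z - 1/2)*(z + 3)) = z
(3) = gcd(a*(a + 1)*(a + 5), (a + 1)*(a + 2)*(a + 5)) = a^2 + 6*a + 5
(4) = gcd((t - 5)*(t - 4), (t - 5)*(t + 5)) = t - 5
(5) = gcd((p - 1/2)*(p + 1)*(p + 3/2), (p - 1/2)*(p + 3/2)*(p - 3*sqrt(2))) = p^2 + p - 3/4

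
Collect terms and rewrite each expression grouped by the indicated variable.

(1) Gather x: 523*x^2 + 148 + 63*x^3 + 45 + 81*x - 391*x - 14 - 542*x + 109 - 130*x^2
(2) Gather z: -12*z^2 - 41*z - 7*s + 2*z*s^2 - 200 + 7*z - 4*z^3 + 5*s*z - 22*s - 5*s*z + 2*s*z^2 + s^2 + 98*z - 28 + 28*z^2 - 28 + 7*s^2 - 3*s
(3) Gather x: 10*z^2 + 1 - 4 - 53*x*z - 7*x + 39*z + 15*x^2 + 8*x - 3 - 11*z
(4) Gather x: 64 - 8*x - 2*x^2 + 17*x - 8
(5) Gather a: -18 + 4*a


(1) = 63*x^3 + 393*x^2 - 852*x + 288
(2) = 8*s^2 - 32*s - 4*z^3 + z^2*(2*s + 16) + z*(2*s^2 + 64) - 256
(3) = 15*x^2 + x*(1 - 53*z) + 10*z^2 + 28*z - 6
(4) = -2*x^2 + 9*x + 56
(5) = 4*a - 18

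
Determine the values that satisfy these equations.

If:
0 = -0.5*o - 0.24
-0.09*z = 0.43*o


Then:
o = -0.48
z = 2.29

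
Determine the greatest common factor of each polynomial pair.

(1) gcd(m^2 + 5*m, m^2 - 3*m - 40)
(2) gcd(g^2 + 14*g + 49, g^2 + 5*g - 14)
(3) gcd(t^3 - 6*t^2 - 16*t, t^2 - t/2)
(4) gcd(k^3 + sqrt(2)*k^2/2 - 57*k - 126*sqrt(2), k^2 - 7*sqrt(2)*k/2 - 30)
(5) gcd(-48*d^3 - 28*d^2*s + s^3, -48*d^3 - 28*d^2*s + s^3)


(1) = m + 5
(2) = gcd((g + 7)^2, (g - 2)*(g + 7)) = g + 7
(3) = t
(4) = k - 6*sqrt(2)
(5) = -48*d^3 - 28*d^2*s + s^3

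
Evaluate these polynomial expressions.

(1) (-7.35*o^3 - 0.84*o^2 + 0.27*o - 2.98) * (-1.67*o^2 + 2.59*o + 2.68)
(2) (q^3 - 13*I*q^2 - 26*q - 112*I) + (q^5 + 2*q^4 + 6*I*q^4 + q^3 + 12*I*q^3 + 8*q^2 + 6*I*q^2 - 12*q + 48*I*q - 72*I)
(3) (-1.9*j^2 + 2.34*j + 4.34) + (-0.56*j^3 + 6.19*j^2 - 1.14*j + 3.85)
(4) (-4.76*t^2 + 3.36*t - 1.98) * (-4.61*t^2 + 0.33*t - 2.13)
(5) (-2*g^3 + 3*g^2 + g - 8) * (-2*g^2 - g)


(1) = 12.2745*o^5 - 17.6337*o^4 - 22.3245*o^3 + 3.4247*o^2 - 6.9946*o - 7.9864
(2) = q^5 + 2*q^4 + 6*I*q^4 + 2*q^3 + 12*I*q^3 + 8*q^2 - 7*I*q^2 - 38*q + 48*I*q - 184*I
(3) = -0.56*j^3 + 4.29*j^2 + 1.2*j + 8.19
(4) = 21.9436*t^4 - 17.0604*t^3 + 20.3754*t^2 - 7.8102*t + 4.2174
(5) = 4*g^5 - 4*g^4 - 5*g^3 + 15*g^2 + 8*g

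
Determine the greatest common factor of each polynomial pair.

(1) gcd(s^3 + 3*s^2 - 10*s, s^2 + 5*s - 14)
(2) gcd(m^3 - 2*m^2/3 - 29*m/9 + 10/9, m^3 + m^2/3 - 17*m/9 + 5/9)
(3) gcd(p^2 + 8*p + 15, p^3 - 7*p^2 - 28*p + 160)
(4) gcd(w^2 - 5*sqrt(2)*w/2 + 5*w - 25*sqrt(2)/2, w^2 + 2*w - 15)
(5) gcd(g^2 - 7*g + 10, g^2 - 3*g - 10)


(1) = s - 2
(2) = m^2 + 4*m/3 - 5/9
(3) = p + 5
(4) = gcd((w + 5)*(w - 5*sqrt(2)/2), (w - 3)*(w + 5)) = w + 5
(5) = gcd((g - 5)*(g - 2), (g - 5)*(g + 2)) = g - 5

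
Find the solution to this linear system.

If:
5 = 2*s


Then:
s = 5/2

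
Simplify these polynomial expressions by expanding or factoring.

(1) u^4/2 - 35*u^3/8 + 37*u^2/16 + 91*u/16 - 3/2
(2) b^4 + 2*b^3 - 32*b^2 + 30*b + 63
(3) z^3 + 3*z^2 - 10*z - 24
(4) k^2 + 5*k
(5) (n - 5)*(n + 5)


(1) = (u/2 + 1/2)*(u - 8)*(u - 3/2)*(u - 1/4)
(2) = (b - 3)^2*(b + 1)*(b + 7)
(3) = (z - 3)*(z + 2)*(z + 4)
(4) = k*(k + 5)
(5) = n^2 - 25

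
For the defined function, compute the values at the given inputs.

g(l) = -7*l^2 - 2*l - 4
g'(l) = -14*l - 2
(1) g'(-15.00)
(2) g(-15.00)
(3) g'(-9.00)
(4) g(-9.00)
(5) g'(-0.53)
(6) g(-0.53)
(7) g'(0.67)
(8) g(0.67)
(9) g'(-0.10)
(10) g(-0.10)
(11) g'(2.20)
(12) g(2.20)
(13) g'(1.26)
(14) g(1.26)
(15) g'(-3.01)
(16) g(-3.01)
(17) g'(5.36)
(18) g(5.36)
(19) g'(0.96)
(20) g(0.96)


(1) = 208.00
(2) = -1549.00
(3) = 124.00
(4) = -553.00
(5) = 5.42
(6) = -4.91
(7) = -11.38
(8) = -8.48
(9) = -0.60
(10) = -3.87
(11) = -32.80
(12) = -42.28
(13) = -19.64
(14) = -17.63
(15) = 40.14
(16) = -61.40
(17) = -77.04
(18) = -215.83
(19) = -15.44
(20) = -12.37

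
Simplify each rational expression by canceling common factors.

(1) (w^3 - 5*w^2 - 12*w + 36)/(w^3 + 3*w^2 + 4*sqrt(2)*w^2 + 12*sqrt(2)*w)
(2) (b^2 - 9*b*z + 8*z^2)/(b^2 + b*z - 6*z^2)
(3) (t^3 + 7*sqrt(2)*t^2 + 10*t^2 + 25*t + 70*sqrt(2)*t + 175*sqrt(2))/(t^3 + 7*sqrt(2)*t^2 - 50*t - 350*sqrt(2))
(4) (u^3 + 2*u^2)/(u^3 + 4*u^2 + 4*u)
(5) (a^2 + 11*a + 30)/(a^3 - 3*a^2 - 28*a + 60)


(1) = (w^2 - 8*w + 12)/(w^2 + 4*sqrt(2)*w)
(2) = (-b^2 + 9*b*z - 8*z^2)/(-b^2 - b*z + 6*z^2)
(3) = (t^2 + 10*t + 25)/(t^2 - 50)
(4) = u/(u + 2)
(5) = (a + 6)/(a^2 - 8*a + 12)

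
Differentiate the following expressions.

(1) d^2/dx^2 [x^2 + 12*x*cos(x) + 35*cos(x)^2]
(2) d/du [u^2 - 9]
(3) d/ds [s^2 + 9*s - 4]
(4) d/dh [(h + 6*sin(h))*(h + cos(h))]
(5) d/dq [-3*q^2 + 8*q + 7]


(1) = -12*x*cos(x) + 140*sin(x)^2 - 24*sin(x) - 68
(2) = 2*u
(3) = 2*s + 9
(4) = -(h + 6*sin(h))*(sin(h) - 1) + (h + cos(h))*(6*cos(h) + 1)
(5) = 8 - 6*q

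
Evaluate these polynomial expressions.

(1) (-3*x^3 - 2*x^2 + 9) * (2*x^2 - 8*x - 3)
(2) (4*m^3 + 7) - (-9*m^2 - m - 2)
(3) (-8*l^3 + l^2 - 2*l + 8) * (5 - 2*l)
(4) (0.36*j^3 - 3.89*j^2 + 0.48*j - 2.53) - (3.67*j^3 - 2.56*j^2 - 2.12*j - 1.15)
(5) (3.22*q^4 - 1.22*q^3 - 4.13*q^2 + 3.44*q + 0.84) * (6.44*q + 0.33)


(1) = -6*x^5 + 20*x^4 + 25*x^3 + 24*x^2 - 72*x - 27
(2) = 4*m^3 + 9*m^2 + m + 9
(3) = 16*l^4 - 42*l^3 + 9*l^2 - 26*l + 40
(4) = -3.31*j^3 - 1.33*j^2 + 2.6*j - 1.38
(5) = 20.7368*q^5 - 6.7942*q^4 - 26.9998*q^3 + 20.7907*q^2 + 6.5448*q + 0.2772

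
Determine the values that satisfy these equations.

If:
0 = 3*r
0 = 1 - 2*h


Then:
h = 1/2
r = 0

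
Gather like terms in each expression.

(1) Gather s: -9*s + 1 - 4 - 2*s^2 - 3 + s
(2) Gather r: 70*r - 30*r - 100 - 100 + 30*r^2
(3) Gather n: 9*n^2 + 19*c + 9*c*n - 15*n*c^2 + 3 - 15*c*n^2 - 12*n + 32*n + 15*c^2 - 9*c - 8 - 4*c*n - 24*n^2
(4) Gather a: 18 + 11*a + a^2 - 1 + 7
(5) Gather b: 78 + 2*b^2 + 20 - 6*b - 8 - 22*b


(1) = -2*s^2 - 8*s - 6
(2) = 30*r^2 + 40*r - 200
(3) = 15*c^2 + 10*c + n^2*(-15*c - 15) + n*(-15*c^2 + 5*c + 20) - 5
(4) = a^2 + 11*a + 24
(5) = 2*b^2 - 28*b + 90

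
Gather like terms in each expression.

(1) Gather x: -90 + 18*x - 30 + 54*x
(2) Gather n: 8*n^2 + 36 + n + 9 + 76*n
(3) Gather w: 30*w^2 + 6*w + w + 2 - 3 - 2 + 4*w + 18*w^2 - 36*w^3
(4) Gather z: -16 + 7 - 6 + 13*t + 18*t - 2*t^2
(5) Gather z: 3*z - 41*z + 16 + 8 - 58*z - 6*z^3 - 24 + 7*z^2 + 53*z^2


(1) = 72*x - 120
(2) = 8*n^2 + 77*n + 45
(3) = -36*w^3 + 48*w^2 + 11*w - 3
(4) = -2*t^2 + 31*t - 15
(5) = -6*z^3 + 60*z^2 - 96*z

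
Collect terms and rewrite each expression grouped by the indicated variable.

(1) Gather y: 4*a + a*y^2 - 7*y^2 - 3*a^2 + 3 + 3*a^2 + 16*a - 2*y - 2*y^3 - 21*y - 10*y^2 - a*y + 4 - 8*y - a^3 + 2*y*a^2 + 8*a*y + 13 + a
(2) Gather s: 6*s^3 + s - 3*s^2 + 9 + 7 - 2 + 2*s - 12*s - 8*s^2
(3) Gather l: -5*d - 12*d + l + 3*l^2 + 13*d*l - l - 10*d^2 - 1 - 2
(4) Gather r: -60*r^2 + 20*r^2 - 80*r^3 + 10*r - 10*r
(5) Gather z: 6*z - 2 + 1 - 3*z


(1) = -a^3 + 21*a - 2*y^3 + y^2*(a - 17) + y*(2*a^2 + 7*a - 31) + 20
(2) = 6*s^3 - 11*s^2 - 9*s + 14
(3) = -10*d^2 + 13*d*l - 17*d + 3*l^2 - 3
(4) = -80*r^3 - 40*r^2
(5) = 3*z - 1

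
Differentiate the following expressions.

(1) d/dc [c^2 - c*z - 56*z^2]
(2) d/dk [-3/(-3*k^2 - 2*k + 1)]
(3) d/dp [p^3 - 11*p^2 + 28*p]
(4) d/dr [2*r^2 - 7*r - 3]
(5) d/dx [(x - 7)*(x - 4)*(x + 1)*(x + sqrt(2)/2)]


(1) = 2*c - z
(2) = 6*(-3*k - 1)/(3*k^2 + 2*k - 1)^2
(3) = 3*p^2 - 22*p + 28
(4) = 4*r - 7
(5) = 4*x^3 - 30*x^2 + 3*sqrt(2)*x^2/2 - 10*sqrt(2)*x + 34*x + 17*sqrt(2)/2 + 28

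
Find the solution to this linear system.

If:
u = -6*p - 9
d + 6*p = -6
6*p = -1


Then:
d = -5
p = -1/6
u = -8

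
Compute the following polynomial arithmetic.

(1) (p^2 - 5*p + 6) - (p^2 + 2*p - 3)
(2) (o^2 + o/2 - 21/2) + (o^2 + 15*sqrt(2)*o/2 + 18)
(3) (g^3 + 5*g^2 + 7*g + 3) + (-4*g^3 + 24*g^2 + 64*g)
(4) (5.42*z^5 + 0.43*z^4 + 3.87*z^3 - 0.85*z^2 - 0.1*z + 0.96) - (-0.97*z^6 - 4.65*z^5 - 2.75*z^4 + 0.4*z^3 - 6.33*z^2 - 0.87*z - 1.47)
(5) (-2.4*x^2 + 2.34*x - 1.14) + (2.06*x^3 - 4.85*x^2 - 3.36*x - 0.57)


(1) = 9 - 7*p
(2) = 2*o^2 + o/2 + 15*sqrt(2)*o/2 + 15/2
(3) = -3*g^3 + 29*g^2 + 71*g + 3
(4) = 0.97*z^6 + 10.07*z^5 + 3.18*z^4 + 3.47*z^3 + 5.48*z^2 + 0.77*z + 2.43
(5) = 2.06*x^3 - 7.25*x^2 - 1.02*x - 1.71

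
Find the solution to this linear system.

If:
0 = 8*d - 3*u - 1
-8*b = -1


Then:
b = 1/8
d = 3*u/8 + 1/8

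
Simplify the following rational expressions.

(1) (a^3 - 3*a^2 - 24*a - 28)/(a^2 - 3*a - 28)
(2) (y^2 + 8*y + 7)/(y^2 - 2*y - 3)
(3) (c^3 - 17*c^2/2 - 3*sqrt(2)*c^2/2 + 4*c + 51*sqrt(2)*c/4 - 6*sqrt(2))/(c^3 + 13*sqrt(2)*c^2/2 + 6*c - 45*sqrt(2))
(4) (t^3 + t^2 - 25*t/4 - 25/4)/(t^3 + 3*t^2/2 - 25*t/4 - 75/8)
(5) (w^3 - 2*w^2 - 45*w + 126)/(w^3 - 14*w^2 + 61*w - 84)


(1) = (a^2 + 4*a + 4)/(a + 4)
(2) = (y + 7)/(y - 3)
(3) = (8*c^2 - 68*c + 32)/(8*c^2 + 64*sqrt(2)*c + 240)
(4) = (2*t + 2)/(2*t + 3)
(5) = (w^2 + w - 42)/(w^2 - 11*w + 28)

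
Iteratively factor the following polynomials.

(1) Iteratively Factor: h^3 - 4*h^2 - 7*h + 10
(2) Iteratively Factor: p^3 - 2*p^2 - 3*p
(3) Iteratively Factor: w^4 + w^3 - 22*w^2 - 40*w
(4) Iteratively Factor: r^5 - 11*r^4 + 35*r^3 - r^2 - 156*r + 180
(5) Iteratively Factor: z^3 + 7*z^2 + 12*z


(1) = (h - 1)*(h^2 - 3*h - 10) = (h - 5)*(h - 1)*(h + 2)
(2) = (p)*(p^2 - 2*p - 3) = p*(p - 3)*(p + 1)
(3) = (w - 5)*(w^3 + 6*w^2 + 8*w) = (w - 5)*(w + 4)*(w^2 + 2*w) = w*(w - 5)*(w + 4)*(w + 2)
(4) = (r - 5)*(r^4 - 6*r^3 + 5*r^2 + 24*r - 36) = (r - 5)*(r + 2)*(r^3 - 8*r^2 + 21*r - 18) = (r - 5)*(r - 3)*(r + 2)*(r^2 - 5*r + 6) = (r - 5)*(r - 3)^2*(r + 2)*(r - 2)
(5) = (z)*(z^2 + 7*z + 12) = z*(z + 4)*(z + 3)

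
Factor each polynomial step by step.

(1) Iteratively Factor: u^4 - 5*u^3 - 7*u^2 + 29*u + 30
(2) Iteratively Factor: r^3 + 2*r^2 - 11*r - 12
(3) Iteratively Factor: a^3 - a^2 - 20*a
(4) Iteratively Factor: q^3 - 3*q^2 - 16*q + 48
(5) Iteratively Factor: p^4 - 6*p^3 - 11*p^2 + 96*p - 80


(1) = (u + 1)*(u^3 - 6*u^2 - u + 30) = (u - 3)*(u + 1)*(u^2 - 3*u - 10) = (u - 5)*(u - 3)*(u + 1)*(u + 2)
(2) = (r + 4)*(r^2 - 2*r - 3) = (r - 3)*(r + 4)*(r + 1)
(3) = (a - 5)*(a^2 + 4*a) = (a - 5)*(a + 4)*(a)
(4) = (q - 4)*(q^2 + q - 12) = (q - 4)*(q - 3)*(q + 4)
(5) = (p + 4)*(p^3 - 10*p^2 + 29*p - 20) = (p - 4)*(p + 4)*(p^2 - 6*p + 5) = (p - 5)*(p - 4)*(p + 4)*(p - 1)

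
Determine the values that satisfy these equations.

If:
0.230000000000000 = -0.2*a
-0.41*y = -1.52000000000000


Then:
a = -1.15
y = 3.71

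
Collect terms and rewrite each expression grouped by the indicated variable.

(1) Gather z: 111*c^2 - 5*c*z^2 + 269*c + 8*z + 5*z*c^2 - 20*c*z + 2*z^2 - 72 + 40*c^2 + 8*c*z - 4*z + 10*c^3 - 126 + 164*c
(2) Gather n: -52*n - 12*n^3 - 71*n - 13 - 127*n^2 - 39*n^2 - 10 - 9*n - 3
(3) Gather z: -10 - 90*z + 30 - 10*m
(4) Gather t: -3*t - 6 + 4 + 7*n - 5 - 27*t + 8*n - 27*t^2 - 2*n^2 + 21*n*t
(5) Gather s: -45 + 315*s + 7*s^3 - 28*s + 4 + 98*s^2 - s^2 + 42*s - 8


(1) = 10*c^3 + 151*c^2 + 433*c + z^2*(2 - 5*c) + z*(5*c^2 - 12*c + 4) - 198
(2) = -12*n^3 - 166*n^2 - 132*n - 26
(3) = -10*m - 90*z + 20
(4) = -2*n^2 + 15*n - 27*t^2 + t*(21*n - 30) - 7
(5) = 7*s^3 + 97*s^2 + 329*s - 49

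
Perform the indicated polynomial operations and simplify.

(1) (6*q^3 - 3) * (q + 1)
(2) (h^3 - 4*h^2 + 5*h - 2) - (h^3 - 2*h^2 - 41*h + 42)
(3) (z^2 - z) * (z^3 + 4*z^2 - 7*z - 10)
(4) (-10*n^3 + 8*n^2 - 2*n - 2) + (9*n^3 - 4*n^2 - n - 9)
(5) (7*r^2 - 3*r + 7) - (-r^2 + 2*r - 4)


(1) = 6*q^4 + 6*q^3 - 3*q - 3
(2) = -2*h^2 + 46*h - 44
(3) = z^5 + 3*z^4 - 11*z^3 - 3*z^2 + 10*z
(4) = -n^3 + 4*n^2 - 3*n - 11
(5) = 8*r^2 - 5*r + 11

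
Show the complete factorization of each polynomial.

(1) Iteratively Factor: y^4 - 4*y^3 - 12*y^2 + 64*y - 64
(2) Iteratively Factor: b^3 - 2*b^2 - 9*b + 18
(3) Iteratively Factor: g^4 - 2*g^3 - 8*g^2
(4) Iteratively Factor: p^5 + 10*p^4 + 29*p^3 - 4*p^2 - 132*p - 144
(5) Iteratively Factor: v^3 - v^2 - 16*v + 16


(1) = (y - 2)*(y^3 - 2*y^2 - 16*y + 32) = (y - 4)*(y - 2)*(y^2 + 2*y - 8) = (y - 4)*(y - 2)*(y + 4)*(y - 2)
(2) = (b + 3)*(b^2 - 5*b + 6) = (b - 3)*(b + 3)*(b - 2)
(3) = (g)*(g^3 - 2*g^2 - 8*g) = g*(g - 4)*(g^2 + 2*g) = g^2*(g - 4)*(g + 2)
(4) = (p + 4)*(p^4 + 6*p^3 + 5*p^2 - 24*p - 36) = (p + 3)*(p + 4)*(p^3 + 3*p^2 - 4*p - 12) = (p - 2)*(p + 3)*(p + 4)*(p^2 + 5*p + 6) = (p - 2)*(p + 3)^2*(p + 4)*(p + 2)
(5) = (v - 1)*(v^2 - 16) = (v - 1)*(v + 4)*(v - 4)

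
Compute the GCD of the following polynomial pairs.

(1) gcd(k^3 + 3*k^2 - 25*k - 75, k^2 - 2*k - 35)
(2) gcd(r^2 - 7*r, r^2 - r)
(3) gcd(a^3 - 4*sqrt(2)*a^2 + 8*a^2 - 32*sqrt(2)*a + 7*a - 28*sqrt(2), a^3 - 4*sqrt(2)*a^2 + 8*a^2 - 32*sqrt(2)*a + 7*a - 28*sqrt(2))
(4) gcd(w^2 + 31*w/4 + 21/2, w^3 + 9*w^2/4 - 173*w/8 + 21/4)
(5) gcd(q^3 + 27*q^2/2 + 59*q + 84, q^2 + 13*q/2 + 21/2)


(1) = k + 5
(2) = gcd(r*(r - 7), r*(r - 1)) = r
(3) = gcd((a + 1)*(a + 7)*(a - 4*sqrt(2)), (a + 1)*(a + 7)*(a - 4*sqrt(2))) = a^3 + a^2*(8 - 4*sqrt(2)) + a*(7 - 32*sqrt(2)) - 28*sqrt(2)
(4) = gcd((w + 7/4)*(w + 6), (w - 7/2)*(w - 1/4)*(w + 6)) = w + 6
(5) = q + 7/2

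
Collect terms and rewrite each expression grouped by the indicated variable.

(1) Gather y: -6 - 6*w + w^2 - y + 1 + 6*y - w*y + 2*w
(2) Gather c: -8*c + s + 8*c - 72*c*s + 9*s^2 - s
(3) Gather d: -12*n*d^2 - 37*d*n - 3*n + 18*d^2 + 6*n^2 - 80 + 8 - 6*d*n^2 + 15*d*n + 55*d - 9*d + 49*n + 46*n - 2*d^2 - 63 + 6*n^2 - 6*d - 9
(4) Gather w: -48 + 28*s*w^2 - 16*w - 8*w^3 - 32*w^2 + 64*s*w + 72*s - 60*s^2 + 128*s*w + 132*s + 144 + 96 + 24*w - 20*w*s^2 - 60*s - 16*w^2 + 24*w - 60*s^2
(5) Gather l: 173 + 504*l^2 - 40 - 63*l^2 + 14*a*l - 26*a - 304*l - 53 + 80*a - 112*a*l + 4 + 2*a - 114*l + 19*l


(1) = w^2 - 4*w + y*(5 - w) - 5
(2) = -72*c*s + 9*s^2
(3) = d^2*(16 - 12*n) + d*(-6*n^2 - 22*n + 40) + 12*n^2 + 92*n - 144
(4) = -120*s^2 + 144*s - 8*w^3 + w^2*(28*s - 48) + w*(-20*s^2 + 192*s + 32) + 192
(5) = 56*a + 441*l^2 + l*(-98*a - 399) + 84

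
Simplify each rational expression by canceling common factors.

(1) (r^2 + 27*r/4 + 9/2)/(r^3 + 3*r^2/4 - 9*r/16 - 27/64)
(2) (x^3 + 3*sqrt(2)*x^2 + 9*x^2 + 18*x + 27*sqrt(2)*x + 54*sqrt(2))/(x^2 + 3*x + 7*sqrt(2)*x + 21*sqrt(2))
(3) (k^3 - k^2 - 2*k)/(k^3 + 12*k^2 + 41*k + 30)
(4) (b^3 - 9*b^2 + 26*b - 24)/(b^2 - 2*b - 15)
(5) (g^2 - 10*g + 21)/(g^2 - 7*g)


(1) = (16*r + 96)/(16*r^2 - 9)
(2) = (x^2 + x*(3*sqrt(2) + 6) + 18*sqrt(2))/(x + 7*sqrt(2))
(3) = (k^2 - 2*k)/(k^2 + 11*k + 30)
(4) = (b^3 - 9*b^2 + 26*b - 24)/(b^2 - 2*b - 15)
(5) = (g - 3)/g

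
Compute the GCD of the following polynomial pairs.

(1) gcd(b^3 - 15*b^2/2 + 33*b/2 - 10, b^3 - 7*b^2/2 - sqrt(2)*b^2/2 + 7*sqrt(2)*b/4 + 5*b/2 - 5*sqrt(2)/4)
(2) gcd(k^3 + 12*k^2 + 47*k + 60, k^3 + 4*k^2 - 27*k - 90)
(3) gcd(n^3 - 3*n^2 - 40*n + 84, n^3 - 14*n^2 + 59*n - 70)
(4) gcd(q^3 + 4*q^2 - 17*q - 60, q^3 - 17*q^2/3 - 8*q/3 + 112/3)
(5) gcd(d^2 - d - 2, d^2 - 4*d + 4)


(1) = gcd((b - 4)*(b - 5/2)*(b - 1), (b - 5/2)*(b - 1)*(b - sqrt(2)/2)) = b^2 - 7*b/2 + 5/2
(2) = gcd((k + 3)*(k + 4)*(k + 5), (k - 5)*(k + 3)*(k + 6)) = k + 3
(3) = gcd((n - 7)*(n - 2)*(n + 6), (n - 7)*(n - 5)*(n - 2)) = n^2 - 9*n + 14
(4) = q - 4
(5) = gcd((d - 2)*(d + 1), (d - 2)^2) = d - 2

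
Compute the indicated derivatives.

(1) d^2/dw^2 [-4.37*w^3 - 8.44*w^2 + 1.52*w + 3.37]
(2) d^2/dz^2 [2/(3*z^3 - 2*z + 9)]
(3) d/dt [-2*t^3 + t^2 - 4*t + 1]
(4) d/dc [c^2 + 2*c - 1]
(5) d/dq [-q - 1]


(1) = -26.22*w - 16.88
(2) = 4*(-9*z*(3*z^3 - 2*z + 9) + (9*z^2 - 2)^2)/(3*z^3 - 2*z + 9)^3
(3) = -6*t^2 + 2*t - 4
(4) = 2*c + 2
(5) = -1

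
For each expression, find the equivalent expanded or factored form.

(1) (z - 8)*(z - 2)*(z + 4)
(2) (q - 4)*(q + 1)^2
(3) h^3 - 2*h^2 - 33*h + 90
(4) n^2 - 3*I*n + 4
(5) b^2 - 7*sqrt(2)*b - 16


(1) = z^3 - 6*z^2 - 24*z + 64
(2) = q^3 - 2*q^2 - 7*q - 4
(3) = (h - 5)*(h - 3)*(h + 6)
(4) = (n - 4*I)*(n + I)
(5) = (b - 8*sqrt(2))*(b + sqrt(2))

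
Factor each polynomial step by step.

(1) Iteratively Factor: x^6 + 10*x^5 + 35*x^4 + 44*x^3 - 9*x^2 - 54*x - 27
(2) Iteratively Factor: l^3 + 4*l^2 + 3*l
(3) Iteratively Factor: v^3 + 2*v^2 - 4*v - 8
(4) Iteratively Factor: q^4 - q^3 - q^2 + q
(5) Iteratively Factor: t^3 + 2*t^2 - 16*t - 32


(1) = (x + 1)*(x^5 + 9*x^4 + 26*x^3 + 18*x^2 - 27*x - 27) = (x + 1)*(x + 3)*(x^4 + 6*x^3 + 8*x^2 - 6*x - 9) = (x - 1)*(x + 1)*(x + 3)*(x^3 + 7*x^2 + 15*x + 9) = (x - 1)*(x + 1)*(x + 3)^2*(x^2 + 4*x + 3) = (x - 1)*(x + 1)^2*(x + 3)^2*(x + 3)
(2) = (l)*(l^2 + 4*l + 3) = l*(l + 1)*(l + 3)
(3) = (v + 2)*(v^2 - 4) = (v - 2)*(v + 2)*(v + 2)
(4) = (q + 1)*(q^3 - 2*q^2 + q) = (q - 1)*(q + 1)*(q^2 - q) = (q - 1)^2*(q + 1)*(q)
(5) = (t + 4)*(t^2 - 2*t - 8) = (t - 4)*(t + 4)*(t + 2)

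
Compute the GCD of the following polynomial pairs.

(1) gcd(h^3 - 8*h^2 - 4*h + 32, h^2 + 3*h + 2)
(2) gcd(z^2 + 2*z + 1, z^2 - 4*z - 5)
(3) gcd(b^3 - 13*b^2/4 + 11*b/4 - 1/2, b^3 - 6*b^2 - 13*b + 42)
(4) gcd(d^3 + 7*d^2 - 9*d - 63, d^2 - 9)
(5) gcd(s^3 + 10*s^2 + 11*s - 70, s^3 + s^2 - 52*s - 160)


(1) = gcd((h - 8)*(h - 2)*(h + 2), (h + 1)*(h + 2)) = h + 2
(2) = gcd((z + 1)^2, (z - 5)*(z + 1)) = z + 1
(3) = gcd((b - 2)*(b - 1)*(b - 1/4), (b - 7)*(b - 2)*(b + 3)) = b - 2
(4) = gcd((d - 3)*(d + 3)*(d + 7), (d - 3)*(d + 3)) = d^2 - 9
(5) = gcd((s - 2)*(s + 5)*(s + 7), (s - 8)*(s + 4)*(s + 5)) = s + 5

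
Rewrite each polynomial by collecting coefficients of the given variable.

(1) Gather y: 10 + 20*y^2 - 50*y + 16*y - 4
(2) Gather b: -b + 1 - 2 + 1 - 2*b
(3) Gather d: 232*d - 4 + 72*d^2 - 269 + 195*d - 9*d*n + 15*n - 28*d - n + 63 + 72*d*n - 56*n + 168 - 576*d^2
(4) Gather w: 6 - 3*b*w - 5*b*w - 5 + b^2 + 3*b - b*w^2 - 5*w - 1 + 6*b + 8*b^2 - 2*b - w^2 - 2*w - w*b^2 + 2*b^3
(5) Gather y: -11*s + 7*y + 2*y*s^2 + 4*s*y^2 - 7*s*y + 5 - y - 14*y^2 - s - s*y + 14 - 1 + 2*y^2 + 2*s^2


(1) = 20*y^2 - 34*y + 6
(2) = -3*b
(3) = -504*d^2 + d*(63*n + 399) - 42*n - 42
(4) = 2*b^3 + 9*b^2 + 7*b + w^2*(-b - 1) + w*(-b^2 - 8*b - 7)
(5) = 2*s^2 - 12*s + y^2*(4*s - 12) + y*(2*s^2 - 8*s + 6) + 18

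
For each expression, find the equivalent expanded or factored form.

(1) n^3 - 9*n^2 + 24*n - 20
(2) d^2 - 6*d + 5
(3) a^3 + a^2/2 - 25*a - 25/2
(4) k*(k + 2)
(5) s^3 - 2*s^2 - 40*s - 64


(1) = (n - 5)*(n - 2)^2
(2) = (d - 5)*(d - 1)
(3) = (a - 5)*(a + 1/2)*(a + 5)
(4) = k^2 + 2*k
(5) = (s - 8)*(s + 2)*(s + 4)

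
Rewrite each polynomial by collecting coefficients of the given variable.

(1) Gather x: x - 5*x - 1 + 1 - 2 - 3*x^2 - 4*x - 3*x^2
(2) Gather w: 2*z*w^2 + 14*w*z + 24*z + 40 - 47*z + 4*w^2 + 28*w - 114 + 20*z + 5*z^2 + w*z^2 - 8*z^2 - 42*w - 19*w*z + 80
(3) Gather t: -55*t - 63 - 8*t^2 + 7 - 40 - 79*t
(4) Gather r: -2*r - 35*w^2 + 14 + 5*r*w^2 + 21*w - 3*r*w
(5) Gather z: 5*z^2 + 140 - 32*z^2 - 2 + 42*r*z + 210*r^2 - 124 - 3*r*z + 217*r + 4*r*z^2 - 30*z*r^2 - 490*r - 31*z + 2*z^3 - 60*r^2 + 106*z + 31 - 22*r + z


(1) = -6*x^2 - 8*x - 2
(2) = w^2*(2*z + 4) + w*(z^2 - 5*z - 14) - 3*z^2 - 3*z + 6
(3) = -8*t^2 - 134*t - 96
(4) = r*(5*w^2 - 3*w - 2) - 35*w^2 + 21*w + 14
(5) = 150*r^2 - 295*r + 2*z^3 + z^2*(4*r - 27) + z*(-30*r^2 + 39*r + 76) + 45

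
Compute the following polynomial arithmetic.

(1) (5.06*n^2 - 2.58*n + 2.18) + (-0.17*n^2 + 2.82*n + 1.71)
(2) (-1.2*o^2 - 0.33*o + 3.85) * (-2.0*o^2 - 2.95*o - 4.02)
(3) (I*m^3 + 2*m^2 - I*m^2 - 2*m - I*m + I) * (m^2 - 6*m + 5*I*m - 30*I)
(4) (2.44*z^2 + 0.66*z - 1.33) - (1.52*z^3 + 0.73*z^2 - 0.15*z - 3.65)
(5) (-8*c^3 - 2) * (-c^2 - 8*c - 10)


(1) = 4.89*n^2 + 0.24*n + 3.89
(2) = 2.4*o^4 + 4.2*o^3 - 1.9025*o^2 - 10.0309*o - 15.477
(3) = I*m^5 - 3*m^4 - 7*I*m^4 + 21*m^3 + 15*I*m^3 - 13*m^2 - 63*I*m^2 - 35*m + 54*I*m + 30
(4) = -1.52*z^3 + 1.71*z^2 + 0.81*z + 2.32
(5) = 8*c^5 + 64*c^4 + 80*c^3 + 2*c^2 + 16*c + 20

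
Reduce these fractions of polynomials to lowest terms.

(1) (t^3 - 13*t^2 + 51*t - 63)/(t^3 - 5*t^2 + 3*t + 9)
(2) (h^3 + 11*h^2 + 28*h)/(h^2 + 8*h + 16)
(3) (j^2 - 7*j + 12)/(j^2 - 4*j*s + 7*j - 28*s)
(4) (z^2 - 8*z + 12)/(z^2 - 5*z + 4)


(1) = (t - 7)/(t + 1)
(2) = (h^2 + 7*h)/(h + 4)
(3) = (-j^2 + 7*j - 12)/(-j^2 + 4*j*s - 7*j + 28*s)
(4) = (z^2 - 8*z + 12)/(z^2 - 5*z + 4)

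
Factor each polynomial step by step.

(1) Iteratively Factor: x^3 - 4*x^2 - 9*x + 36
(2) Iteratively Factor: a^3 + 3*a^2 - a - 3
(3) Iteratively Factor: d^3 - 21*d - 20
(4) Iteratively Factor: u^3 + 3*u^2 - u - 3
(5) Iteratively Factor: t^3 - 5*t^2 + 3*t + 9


(1) = (x - 3)*(x^2 - x - 12) = (x - 4)*(x - 3)*(x + 3)
(2) = (a + 3)*(a^2 - 1) = (a - 1)*(a + 3)*(a + 1)
(3) = (d - 5)*(d^2 + 5*d + 4) = (d - 5)*(d + 1)*(d + 4)
(4) = (u - 1)*(u^2 + 4*u + 3) = (u - 1)*(u + 3)*(u + 1)
(5) = (t - 3)*(t^2 - 2*t - 3) = (t - 3)*(t + 1)*(t - 3)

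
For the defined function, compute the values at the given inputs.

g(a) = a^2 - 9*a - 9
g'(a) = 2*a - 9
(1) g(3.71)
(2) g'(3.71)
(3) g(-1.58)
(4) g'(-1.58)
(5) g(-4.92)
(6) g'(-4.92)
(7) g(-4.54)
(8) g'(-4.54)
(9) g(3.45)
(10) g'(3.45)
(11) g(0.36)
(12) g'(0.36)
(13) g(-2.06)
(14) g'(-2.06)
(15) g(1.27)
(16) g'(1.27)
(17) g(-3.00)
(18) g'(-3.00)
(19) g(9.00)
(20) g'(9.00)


(1) = -28.63
(2) = -1.58
(3) = 7.72
(4) = -12.16
(5) = 59.49
(6) = -18.84
(7) = 52.47
(8) = -18.08
(9) = -28.15
(10) = -2.10
(11) = -12.11
(12) = -8.28
(13) = 13.78
(14) = -13.12
(15) = -18.82
(16) = -6.46
(17) = 27.00
(18) = -15.00
(19) = -9.00
(20) = 9.00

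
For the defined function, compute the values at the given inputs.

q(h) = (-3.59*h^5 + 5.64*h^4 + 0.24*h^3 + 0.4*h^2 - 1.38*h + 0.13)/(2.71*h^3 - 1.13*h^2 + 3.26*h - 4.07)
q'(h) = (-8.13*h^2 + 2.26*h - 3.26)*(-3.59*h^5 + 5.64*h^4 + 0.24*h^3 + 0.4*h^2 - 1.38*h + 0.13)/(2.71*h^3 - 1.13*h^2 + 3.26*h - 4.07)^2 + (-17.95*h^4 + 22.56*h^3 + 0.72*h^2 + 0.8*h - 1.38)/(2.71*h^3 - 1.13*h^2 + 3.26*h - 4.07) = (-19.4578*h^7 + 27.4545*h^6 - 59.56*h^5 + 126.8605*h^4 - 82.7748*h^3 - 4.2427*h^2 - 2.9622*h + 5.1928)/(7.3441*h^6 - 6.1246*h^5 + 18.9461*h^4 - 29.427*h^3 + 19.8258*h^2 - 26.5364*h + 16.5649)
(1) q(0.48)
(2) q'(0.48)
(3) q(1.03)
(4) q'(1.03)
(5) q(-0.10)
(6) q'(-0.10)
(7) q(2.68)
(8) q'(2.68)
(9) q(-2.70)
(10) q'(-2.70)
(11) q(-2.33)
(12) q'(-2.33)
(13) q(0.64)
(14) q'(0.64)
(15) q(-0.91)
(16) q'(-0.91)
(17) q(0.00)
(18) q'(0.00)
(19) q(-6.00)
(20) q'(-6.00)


(1) = 0.08
(2) = -0.15
(3) = 1.51
(4) = -9.27
(5) = -0.06
(6) = 0.28
(7) = -4.14
(8) = -5.25
(9) = -10.97
(10) = 8.64
(11) = -7.97
(12) = 7.56
(13) = -0.02
(14) = -1.40
(15) = -0.76
(16) = 2.16
(17) = -0.03
(18) = 0.31
(19) = -54.18
(20) = 17.47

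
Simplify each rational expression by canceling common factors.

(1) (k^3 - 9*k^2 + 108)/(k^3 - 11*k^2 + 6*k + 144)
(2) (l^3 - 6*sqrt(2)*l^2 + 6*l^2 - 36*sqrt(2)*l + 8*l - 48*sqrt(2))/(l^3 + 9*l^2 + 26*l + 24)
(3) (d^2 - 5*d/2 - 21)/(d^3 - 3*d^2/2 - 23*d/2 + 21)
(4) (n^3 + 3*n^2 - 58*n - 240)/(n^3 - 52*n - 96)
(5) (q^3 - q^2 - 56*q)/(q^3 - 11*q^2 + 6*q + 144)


(1) = (k - 6)/(k - 8)
(2) = (l - 6*sqrt(2))/(l + 3)
(3) = (d - 6)/(d^2 - 5*d + 6)
(4) = (n + 5)/(n + 2)
(5) = (q^2 + 7*q)/(q^2 - 3*q - 18)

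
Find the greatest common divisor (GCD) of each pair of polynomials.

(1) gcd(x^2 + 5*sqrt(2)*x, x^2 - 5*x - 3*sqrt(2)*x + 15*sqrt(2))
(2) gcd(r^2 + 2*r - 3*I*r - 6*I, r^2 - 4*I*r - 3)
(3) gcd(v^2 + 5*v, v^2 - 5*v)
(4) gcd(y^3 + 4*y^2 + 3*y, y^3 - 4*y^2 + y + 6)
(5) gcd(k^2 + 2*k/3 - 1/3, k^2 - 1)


(1) = 1
(2) = r - 3*I
(3) = gcd(v*(v + 5), v*(v - 5)) = v
(4) = gcd(y*(y + 1)*(y + 3), (y - 3)*(y - 2)*(y + 1)) = y + 1
(5) = k + 1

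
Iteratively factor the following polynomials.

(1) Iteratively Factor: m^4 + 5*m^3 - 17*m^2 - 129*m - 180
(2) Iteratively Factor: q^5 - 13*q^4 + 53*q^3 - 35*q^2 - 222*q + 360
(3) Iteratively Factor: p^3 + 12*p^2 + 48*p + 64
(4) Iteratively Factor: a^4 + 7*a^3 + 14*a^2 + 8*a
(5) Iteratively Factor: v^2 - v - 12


(1) = (m + 3)*(m^3 + 2*m^2 - 23*m - 60) = (m + 3)^2*(m^2 - m - 20) = (m - 5)*(m + 3)^2*(m + 4)
(2) = (q - 3)*(q^4 - 10*q^3 + 23*q^2 + 34*q - 120) = (q - 5)*(q - 3)*(q^3 - 5*q^2 - 2*q + 24) = (q - 5)*(q - 3)*(q + 2)*(q^2 - 7*q + 12) = (q - 5)*(q - 3)^2*(q + 2)*(q - 4)
(3) = (p + 4)*(p^2 + 8*p + 16) = (p + 4)^2*(p + 4)
(4) = (a + 1)*(a^3 + 6*a^2 + 8*a) = (a + 1)*(a + 2)*(a^2 + 4*a) = (a + 1)*(a + 2)*(a + 4)*(a)
(5) = (v + 3)*(v - 4)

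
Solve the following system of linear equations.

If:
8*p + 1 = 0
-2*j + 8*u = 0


Then:
j = 4*u
p = -1/8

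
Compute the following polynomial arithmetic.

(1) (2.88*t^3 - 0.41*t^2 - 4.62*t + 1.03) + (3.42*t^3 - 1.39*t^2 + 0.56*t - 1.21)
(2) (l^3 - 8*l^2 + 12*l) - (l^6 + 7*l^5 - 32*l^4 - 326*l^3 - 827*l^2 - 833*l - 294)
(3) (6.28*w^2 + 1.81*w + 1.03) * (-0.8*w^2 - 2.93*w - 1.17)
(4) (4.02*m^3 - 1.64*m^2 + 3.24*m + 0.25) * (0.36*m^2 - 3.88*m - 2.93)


(1) = 6.3*t^3 - 1.8*t^2 - 4.06*t - 0.18
(2) = -l^6 - 7*l^5 + 32*l^4 + 327*l^3 + 819*l^2 + 845*l + 294
(3) = -5.024*w^4 - 19.8484*w^3 - 13.4749*w^2 - 5.1356*w - 1.2051
(4) = 1.4472*m^5 - 16.188*m^4 - 4.249*m^3 - 7.676*m^2 - 10.4632*m - 0.7325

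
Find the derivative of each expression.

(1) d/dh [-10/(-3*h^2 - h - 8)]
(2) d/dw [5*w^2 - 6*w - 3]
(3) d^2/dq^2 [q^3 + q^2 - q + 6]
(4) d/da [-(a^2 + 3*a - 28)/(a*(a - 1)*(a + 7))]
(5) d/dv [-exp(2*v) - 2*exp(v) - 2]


(1) = 10*(-6*h - 1)/(3*h^2 + h + 8)^2
(2) = 10*w - 6
(3) = 6*q + 2
(4) = (a^2 - 8*a + 4)/(a^2*(a^2 - 2*a + 1))
(5) = -2*(exp(v) + 1)*exp(v)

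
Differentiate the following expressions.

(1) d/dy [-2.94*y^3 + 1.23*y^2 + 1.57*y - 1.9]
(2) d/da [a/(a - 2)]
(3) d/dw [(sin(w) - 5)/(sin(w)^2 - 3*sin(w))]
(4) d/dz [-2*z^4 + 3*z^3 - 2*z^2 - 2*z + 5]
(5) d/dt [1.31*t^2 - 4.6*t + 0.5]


(1) = -8.82*y^2 + 2.46*y + 1.57
(2) = -2/(a - 2)^2
(3) = (-cos(w) + 10/tan(w) - 15*cos(w)/sin(w)^2)/(sin(w) - 3)^2
(4) = -8*z^3 + 9*z^2 - 4*z - 2
(5) = 2.62*t - 4.6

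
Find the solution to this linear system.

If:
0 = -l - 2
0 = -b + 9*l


Then:
b = -18
l = -2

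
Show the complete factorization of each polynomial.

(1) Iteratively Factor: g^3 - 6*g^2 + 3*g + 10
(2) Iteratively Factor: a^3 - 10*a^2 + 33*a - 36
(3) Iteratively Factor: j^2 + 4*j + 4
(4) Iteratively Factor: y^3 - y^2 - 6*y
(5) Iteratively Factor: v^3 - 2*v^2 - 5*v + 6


(1) = (g - 5)*(g^2 - g - 2) = (g - 5)*(g - 2)*(g + 1)
(2) = (a - 3)*(a^2 - 7*a + 12) = (a - 3)^2*(a - 4)
(3) = (j + 2)*(j + 2)
(4) = (y + 2)*(y^2 - 3*y) = (y - 3)*(y + 2)*(y)
(5) = (v - 1)*(v^2 - v - 6) = (v - 3)*(v - 1)*(v + 2)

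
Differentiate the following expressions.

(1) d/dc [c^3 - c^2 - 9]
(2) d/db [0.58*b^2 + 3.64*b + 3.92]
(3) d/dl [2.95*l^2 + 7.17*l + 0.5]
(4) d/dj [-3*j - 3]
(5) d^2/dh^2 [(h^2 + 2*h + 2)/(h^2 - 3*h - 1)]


(1) = c*(3*c - 2)
(2) = 1.16*b + 3.64
(3) = 5.9*l + 7.17
(4) = -3
(5) = 2*(5*h^3 + 9*h^2 - 12*h + 15)/(h^6 - 9*h^5 + 24*h^4 - 9*h^3 - 24*h^2 - 9*h - 1)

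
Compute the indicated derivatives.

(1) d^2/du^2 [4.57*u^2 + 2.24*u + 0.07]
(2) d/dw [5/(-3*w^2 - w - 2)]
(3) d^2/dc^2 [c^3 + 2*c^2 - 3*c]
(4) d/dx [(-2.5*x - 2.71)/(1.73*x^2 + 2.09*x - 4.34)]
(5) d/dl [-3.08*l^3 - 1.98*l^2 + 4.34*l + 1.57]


(1) = 9.14000000000000
(2) = 5*(6*w + 1)/(3*w^2 + w + 2)^2
(3) = 6*c + 4
(4) = (4.325*x^2 + 9.3766*x + 16.5139)/(2.9929*x^4 + 7.2314*x^3 - 10.6483*x^2 - 18.1412*x + 18.8356)
(5) = -9.24*l^2 - 3.96*l + 4.34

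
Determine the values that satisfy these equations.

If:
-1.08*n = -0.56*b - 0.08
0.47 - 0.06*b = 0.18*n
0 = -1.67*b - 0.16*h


Then:
b = 2.98
h = -31.09
n = 1.62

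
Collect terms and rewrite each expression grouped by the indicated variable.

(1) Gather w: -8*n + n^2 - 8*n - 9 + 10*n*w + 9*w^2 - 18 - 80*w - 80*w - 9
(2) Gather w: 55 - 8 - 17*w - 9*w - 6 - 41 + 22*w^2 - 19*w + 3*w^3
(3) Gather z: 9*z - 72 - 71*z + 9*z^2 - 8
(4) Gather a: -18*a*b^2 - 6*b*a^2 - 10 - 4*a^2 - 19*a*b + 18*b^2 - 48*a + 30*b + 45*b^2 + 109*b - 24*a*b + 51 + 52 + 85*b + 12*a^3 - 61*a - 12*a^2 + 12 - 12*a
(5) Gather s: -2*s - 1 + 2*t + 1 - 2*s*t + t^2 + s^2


(1) = n^2 - 16*n + 9*w^2 + w*(10*n - 160) - 36
(2) = 3*w^3 + 22*w^2 - 45*w
(3) = 9*z^2 - 62*z - 80
(4) = 12*a^3 + a^2*(-6*b - 16) + a*(-18*b^2 - 43*b - 121) + 63*b^2 + 224*b + 105
(5) = s^2 + s*(-2*t - 2) + t^2 + 2*t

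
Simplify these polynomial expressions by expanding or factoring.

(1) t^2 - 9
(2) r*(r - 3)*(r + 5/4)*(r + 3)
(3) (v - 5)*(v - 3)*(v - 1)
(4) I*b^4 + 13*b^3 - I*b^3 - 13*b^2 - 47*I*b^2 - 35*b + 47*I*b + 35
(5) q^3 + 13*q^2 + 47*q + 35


(1) = (t - 3)*(t + 3)
(2) = r^4 + 5*r^3/4 - 9*r^2 - 45*r/4
(3) = v^3 - 9*v^2 + 23*v - 15
(4) = (b - 7*I)*(b - 5*I)*(b - I)*(I*b - I)
(5) = (q + 1)*(q + 5)*(q + 7)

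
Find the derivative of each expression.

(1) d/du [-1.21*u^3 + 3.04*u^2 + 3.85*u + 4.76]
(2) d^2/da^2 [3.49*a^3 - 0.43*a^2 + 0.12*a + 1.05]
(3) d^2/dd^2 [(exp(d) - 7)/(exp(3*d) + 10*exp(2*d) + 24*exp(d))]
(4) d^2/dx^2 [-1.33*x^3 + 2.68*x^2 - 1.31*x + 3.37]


(1) = -3.63*u^2 + 6.08*u + 3.85
(2) = 20.94*a - 0.86
(3) = (4*exp(5*d) - 33*exp(4*d) - 766*exp(3*d) - 3376*exp(2*d) - 5040*exp(d) - 4032)*exp(-d)/(exp(6*d) + 30*exp(5*d) + 372*exp(4*d) + 2440*exp(3*d) + 8928*exp(2*d) + 17280*exp(d) + 13824)
(4) = 5.36 - 7.98*x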